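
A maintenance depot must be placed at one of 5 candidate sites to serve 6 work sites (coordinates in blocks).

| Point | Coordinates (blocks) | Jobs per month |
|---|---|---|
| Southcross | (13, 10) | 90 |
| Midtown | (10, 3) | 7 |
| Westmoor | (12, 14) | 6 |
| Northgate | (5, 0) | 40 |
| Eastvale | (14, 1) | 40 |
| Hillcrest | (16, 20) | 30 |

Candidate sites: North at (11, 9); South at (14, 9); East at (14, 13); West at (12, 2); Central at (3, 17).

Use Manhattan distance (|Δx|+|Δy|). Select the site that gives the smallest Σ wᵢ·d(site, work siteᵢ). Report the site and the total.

South, total 1722 blocks

Total weighted distance at each candidate:
  North (11, 9): total = 1875
  South (14, 9): total = 1722
  East (14, 13): total = 2106
  West (12, 2): total = 2043
  Central (3, 17): total = 4069
Minimum is at South with total 1722 blocks.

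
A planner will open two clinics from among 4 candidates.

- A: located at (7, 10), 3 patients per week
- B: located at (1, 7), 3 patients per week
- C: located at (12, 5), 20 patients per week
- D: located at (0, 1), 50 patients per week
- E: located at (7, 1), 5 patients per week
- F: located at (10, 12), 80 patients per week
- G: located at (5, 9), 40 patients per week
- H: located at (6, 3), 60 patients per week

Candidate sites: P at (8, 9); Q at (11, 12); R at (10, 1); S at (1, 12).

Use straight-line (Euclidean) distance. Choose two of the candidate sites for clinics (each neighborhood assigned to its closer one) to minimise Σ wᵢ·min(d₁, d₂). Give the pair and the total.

Evaluate every pair (each demand assigned to the nearer of the two):
  {Q, R}: total = 1267.0
  {P, R}: total = 1307.3
  {P, Q}: total = 1324.7
  {P, S}: total = 1512.9
  {Q, S}: total = 1678.4
  {R, S}: total = 1826.7
Best pair: {Q, R} with total 1267.0.

{Q, R}, total 1267.0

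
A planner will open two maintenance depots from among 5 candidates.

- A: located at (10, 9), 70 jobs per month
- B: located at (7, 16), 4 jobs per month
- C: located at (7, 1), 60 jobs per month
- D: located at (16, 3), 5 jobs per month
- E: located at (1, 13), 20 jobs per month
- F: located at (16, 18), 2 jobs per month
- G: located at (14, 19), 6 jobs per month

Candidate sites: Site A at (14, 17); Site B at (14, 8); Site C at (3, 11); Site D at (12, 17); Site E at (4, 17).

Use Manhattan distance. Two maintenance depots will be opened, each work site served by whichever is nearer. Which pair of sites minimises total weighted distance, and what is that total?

Evaluate every pair (each demand assigned to the nearer of the two):
  {Site B, Site C}: total = 1431
  {Site B, Site E}: total = 1471
  {Site B, Site D}: total = 1583
  {Site A, Site B}: total = 1615
  {Site A, Site C}: total = 1680
  {Site C, Site D}: total = 1698
  {Site C, Site E}: total = 1769
  {Site D, Site E}: total = 2120
  {Site A, Site E}: total = 2234
  {Site A, Site D}: total = 2382
Best pair: {Site B, Site C} with total 1431.

{Site B, Site C}, total 1431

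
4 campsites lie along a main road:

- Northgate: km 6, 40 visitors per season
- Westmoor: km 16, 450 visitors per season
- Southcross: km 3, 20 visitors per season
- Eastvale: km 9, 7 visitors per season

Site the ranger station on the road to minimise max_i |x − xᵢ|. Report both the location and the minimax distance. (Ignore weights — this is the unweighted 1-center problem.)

location 9.5, max distance 6.5

The 1-center on a line is the midpoint of the two extreme points: leftmost at 3, rightmost at 16.
Optimal location = (3 + 16)/2 = 9.5; maximum distance = (16 − 3)/2 = 6.5.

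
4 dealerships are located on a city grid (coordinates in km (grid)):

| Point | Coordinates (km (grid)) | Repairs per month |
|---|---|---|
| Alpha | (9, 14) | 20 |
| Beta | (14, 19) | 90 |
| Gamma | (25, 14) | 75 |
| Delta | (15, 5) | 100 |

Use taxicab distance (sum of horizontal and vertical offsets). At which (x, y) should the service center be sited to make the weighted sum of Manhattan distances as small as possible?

(15, 14)

Manhattan distance separates: Σwᵢ(|x−xᵢ|+|y−yᵢ|) = Σwᵢ|x−xᵢ| + Σwᵢ|y−yᵢ|, so x and y are optimised independently as 1-D weighted medians.
Total weight W = 285; half = 142.5.
x-coordinate, sorted with cumulative weight:
  x=9 (Alpha, w=20) cum 20
  x=14 (Beta, w=90) cum 110
  x=15 (Delta, w=100) cum 210  ← median
  x=25 (Gamma, w=75) cum 285
⇒ x* = 15
y-coordinate, sorted with cumulative weight:
  y=5 (Delta, w=100) cum 100
  y=14 (Alpha, w=20) cum 120
  y=14 (Gamma, w=75) cum 195  ← median
  y=19 (Beta, w=90) cum 285
⇒ y* = 14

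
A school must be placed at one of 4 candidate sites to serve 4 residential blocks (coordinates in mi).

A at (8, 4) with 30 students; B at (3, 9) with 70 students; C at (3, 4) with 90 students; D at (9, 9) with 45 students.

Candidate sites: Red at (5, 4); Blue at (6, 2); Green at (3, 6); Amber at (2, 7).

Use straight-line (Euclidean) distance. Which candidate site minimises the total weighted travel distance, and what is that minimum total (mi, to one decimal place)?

Total weighted distance at each candidate:
  Red (5, 4): total = 935.1
  Blue (6, 2): total = 1285.2
  Green (3, 6): total = 853.4
  Amber (2, 7): total = 970.0
Minimum is at Green with total 853.4 mi.

Green, total 853.4 mi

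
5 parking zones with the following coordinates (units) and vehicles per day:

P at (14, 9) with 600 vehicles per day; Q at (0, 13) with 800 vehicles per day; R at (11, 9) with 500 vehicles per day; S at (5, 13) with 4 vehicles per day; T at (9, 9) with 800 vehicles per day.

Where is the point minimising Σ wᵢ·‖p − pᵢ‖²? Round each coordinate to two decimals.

The minimiser of Σwᵢ‖p−pᵢ‖² is the weighted centroid p* = (Σwᵢpᵢ)/(Σwᵢ).
Σwᵢ = 2704.
Σwᵢxᵢ = 600·14 + 800·0 + 500·11 + 4·5 + 800·9 = 21120.
Σwᵢyᵢ = 600·9 + 800·13 + 500·9 + 4·13 + 800·9 = 27552.
x* = 21120/2704 = 7.81, y* = 27552/2704 = 10.19.

(7.81, 10.19)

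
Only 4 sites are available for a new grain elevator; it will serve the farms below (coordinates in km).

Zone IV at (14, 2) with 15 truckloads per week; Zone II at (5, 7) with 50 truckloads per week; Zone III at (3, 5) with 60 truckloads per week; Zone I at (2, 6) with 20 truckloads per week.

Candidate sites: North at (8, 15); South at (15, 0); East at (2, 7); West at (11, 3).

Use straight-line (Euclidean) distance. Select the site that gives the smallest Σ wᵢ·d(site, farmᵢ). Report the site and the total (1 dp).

Total weighted distance at each candidate:
  North (8, 15): total = 1529.1
  South (15, 0): total = 1710.2
  East (2, 7): total = 499.2
  West (11, 3): total = 1092.5
Minimum is at East with total 499.2 km.

East, total 499.2 km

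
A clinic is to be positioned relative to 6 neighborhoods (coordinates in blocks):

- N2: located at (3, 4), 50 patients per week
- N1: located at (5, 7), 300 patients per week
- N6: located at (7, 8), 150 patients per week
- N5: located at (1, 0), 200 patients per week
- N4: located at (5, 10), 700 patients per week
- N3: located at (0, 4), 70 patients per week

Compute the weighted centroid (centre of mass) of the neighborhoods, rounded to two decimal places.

The minimiser of Σwᵢ‖p−pᵢ‖² is the weighted centroid p* = (Σwᵢpᵢ)/(Σwᵢ).
Σwᵢ = 1470.
Σwᵢxᵢ = 50·3 + 300·5 + 150·7 + 200·1 + 700·5 + 70·0 = 6400.
Σwᵢyᵢ = 50·4 + 300·7 + 150·8 + 200·0 + 700·10 + 70·4 = 10780.
x* = 6400/1470 = 4.35, y* = 10780/1470 = 7.33.

(4.35, 7.33)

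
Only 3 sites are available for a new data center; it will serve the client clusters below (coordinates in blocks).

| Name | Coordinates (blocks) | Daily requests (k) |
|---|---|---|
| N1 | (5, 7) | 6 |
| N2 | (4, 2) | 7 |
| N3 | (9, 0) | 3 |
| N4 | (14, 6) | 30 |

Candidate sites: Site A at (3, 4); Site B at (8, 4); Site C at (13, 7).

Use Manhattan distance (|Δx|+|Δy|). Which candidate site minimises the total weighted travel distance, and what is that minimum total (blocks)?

Site C, total 239 blocks

Total weighted distance at each candidate:
  Site A (3, 4): total = 471
  Site B (8, 4): total = 333
  Site C (13, 7): total = 239
Minimum is at Site C with total 239 blocks.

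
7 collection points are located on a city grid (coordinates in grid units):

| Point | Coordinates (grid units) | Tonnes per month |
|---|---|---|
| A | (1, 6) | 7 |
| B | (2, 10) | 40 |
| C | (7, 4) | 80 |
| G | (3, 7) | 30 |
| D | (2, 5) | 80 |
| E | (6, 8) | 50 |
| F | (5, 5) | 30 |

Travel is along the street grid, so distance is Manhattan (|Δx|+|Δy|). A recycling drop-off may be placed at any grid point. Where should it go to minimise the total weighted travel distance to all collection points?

(5, 5)

Manhattan distance separates: Σwᵢ(|x−xᵢ|+|y−yᵢ|) = Σwᵢ|x−xᵢ| + Σwᵢ|y−yᵢ|, so x and y are optimised independently as 1-D weighted medians.
Total weight W = 317; half = 158.5.
x-coordinate, sorted with cumulative weight:
  x=1 (A, w=7) cum 7
  x=2 (B, w=40) cum 47
  x=2 (D, w=80) cum 127
  x=3 (G, w=30) cum 157
  x=5 (F, w=30) cum 187  ← median
  x=6 (E, w=50) cum 237
  x=7 (C, w=80) cum 317
⇒ x* = 5
y-coordinate, sorted with cumulative weight:
  y=4 (C, w=80) cum 80
  y=5 (D, w=80) cum 160  ← median
  y=5 (F, w=30) cum 190
  y=6 (A, w=7) cum 197
  y=7 (G, w=30) cum 227
  y=8 (E, w=50) cum 277
  y=10 (B, w=40) cum 317
⇒ y* = 5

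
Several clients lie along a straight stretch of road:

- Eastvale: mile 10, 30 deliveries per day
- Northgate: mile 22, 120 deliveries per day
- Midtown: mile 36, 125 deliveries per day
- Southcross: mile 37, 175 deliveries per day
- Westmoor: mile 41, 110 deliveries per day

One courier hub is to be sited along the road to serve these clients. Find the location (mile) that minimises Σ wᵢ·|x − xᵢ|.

x = 37

For a sum of weighted absolute distances on a line, the optimum is the weighted median (not the mean). Total weight W = 560; half-weight = 280.
Sort by position and accumulate weight:
  mile 10 (Eastvale, w=30) → cum 30
  mile 22 (Northgate, w=120) → cum 150
  mile 36 (Midtown, w=125) → cum 275
  mile 37 (Southcross, w=175) → cum 450  ≥ 280 → median here
  mile 41 (Westmoor, w=110) → cum 560
Optimal location: mile 37.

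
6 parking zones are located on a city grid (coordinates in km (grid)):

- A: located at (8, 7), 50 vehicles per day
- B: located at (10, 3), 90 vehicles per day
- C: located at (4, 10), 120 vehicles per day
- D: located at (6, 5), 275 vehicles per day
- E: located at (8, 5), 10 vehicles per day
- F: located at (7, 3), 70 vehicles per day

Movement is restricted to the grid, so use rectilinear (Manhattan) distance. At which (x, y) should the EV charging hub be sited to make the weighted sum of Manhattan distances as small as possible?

(6, 5)

Manhattan distance separates: Σwᵢ(|x−xᵢ|+|y−yᵢ|) = Σwᵢ|x−xᵢ| + Σwᵢ|y−yᵢ|, so x and y are optimised independently as 1-D weighted medians.
Total weight W = 615; half = 307.5.
x-coordinate, sorted with cumulative weight:
  x=4 (C, w=120) cum 120
  x=6 (D, w=275) cum 395  ← median
  x=7 (F, w=70) cum 465
  x=8 (A, w=50) cum 515
  x=8 (E, w=10) cum 525
  x=10 (B, w=90) cum 615
⇒ x* = 6
y-coordinate, sorted with cumulative weight:
  y=3 (B, w=90) cum 90
  y=3 (F, w=70) cum 160
  y=5 (D, w=275) cum 435  ← median
  y=5 (E, w=10) cum 445
  y=7 (A, w=50) cum 495
  y=10 (C, w=120) cum 615
⇒ y* = 5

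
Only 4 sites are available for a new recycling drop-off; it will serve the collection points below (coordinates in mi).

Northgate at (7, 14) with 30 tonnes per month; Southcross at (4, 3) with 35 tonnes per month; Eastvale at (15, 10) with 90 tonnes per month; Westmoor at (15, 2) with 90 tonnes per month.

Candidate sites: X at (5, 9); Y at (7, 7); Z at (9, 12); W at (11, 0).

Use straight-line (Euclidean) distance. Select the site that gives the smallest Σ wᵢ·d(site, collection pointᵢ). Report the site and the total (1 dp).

Y, total 2003.0 mi

Total weighted distance at each candidate:
  X (5, 9): total = 2377.5
  Y (7, 7): total = 2003.0
  Z (9, 12): total = 2064.0
  W (11, 0): total = 2075.2
Minimum is at Y with total 2003.0 mi.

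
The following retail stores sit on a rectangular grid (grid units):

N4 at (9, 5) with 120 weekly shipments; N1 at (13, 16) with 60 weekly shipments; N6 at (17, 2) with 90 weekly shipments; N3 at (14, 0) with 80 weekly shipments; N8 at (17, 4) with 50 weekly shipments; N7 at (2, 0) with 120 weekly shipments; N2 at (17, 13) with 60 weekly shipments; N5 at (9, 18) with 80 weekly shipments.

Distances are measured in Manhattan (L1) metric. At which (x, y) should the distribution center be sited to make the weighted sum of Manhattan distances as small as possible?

(13, 4)

Manhattan distance separates: Σwᵢ(|x−xᵢ|+|y−yᵢ|) = Σwᵢ|x−xᵢ| + Σwᵢ|y−yᵢ|, so x and y are optimised independently as 1-D weighted medians.
Total weight W = 660; half = 330.
x-coordinate, sorted with cumulative weight:
  x=2 (N7, w=120) cum 120
  x=9 (N4, w=120) cum 240
  x=9 (N5, w=80) cum 320
  x=13 (N1, w=60) cum 380  ← median
  x=14 (N3, w=80) cum 460
  x=17 (N6, w=90) cum 550
  x=17 (N8, w=50) cum 600
  x=17 (N2, w=60) cum 660
⇒ x* = 13
y-coordinate, sorted with cumulative weight:
  y=0 (N3, w=80) cum 80
  y=0 (N7, w=120) cum 200
  y=2 (N6, w=90) cum 290
  y=4 (N8, w=50) cum 340  ← median
  y=5 (N4, w=120) cum 460
  y=13 (N2, w=60) cum 520
  y=16 (N1, w=60) cum 580
  y=18 (N5, w=80) cum 660
⇒ y* = 4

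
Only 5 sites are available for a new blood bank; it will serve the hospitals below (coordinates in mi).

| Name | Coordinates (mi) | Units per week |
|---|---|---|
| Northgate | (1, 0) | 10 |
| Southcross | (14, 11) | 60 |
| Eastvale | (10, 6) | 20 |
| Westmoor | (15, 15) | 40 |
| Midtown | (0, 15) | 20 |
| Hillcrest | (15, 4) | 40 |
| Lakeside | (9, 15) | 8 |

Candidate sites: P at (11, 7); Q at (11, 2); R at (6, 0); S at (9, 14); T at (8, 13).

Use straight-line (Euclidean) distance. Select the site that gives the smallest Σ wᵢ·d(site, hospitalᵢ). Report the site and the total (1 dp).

P, total 1346.1 mi

Total weighted distance at each candidate:
  P (11, 7): total = 1346.1
  Q (11, 2): total = 1922.4
  R (6, 0): total = 2549.5
  S (9, 14): total = 1571.2
  T (8, 13): total = 1602.8
Minimum is at P with total 1346.1 mi.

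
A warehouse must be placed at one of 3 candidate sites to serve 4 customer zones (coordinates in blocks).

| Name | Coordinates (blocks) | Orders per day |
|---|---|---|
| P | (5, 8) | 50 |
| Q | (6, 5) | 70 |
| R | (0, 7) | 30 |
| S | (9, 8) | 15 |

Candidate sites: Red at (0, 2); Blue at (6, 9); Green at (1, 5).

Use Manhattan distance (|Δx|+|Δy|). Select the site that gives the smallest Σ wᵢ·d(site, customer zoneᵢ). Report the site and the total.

Blue, total 680 blocks

Total weighted distance at each candidate:
  Red (0, 2): total = 1555
  Blue (6, 9): total = 680
  Green (1, 5): total = 955
Minimum is at Blue with total 680 blocks.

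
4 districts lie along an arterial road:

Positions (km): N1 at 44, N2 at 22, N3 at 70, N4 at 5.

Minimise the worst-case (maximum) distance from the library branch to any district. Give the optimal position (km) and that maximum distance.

The 1-center on a line is the midpoint of the two extreme points: leftmost at 5, rightmost at 70.
Optimal location = (5 + 70)/2 = 37.5; maximum distance = (70 − 5)/2 = 32.5.

location 37.5, max distance 32.5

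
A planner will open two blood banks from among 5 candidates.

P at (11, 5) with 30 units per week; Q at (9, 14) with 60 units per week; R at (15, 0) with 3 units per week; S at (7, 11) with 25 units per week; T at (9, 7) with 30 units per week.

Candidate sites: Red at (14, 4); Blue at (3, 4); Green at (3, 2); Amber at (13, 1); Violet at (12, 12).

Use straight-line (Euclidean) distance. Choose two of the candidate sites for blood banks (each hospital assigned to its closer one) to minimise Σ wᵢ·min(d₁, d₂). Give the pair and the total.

{Red, Violet}, total 626.0

Evaluate every pair (each demand assigned to the nearer of the two):
  {Red, Violet}: total = 626.0
  {Amber, Violet}: total = 659.6
  {Green, Violet}: total = 767.4
  {Blue, Violet}: total = 768.0
  {Red, Blue}: total = 1154.5
  {Red, Amber}: total = 1194.8
  {Red, Green}: total = 1199.2
  {Blue, Amber}: total = 1243.4
  {Blue, Green}: total = 1380.9
  {Green, Amber}: total = 1408.4
Best pair: {Red, Violet} with total 626.0.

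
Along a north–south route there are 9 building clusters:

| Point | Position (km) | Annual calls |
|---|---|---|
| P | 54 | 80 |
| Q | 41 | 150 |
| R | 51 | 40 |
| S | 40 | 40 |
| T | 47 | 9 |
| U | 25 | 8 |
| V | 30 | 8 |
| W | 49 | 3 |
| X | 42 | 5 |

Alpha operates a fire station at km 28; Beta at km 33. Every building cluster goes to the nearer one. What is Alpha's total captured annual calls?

16

The indifferent point is the midpoint (28+33)/2 = 30.5; building clusters left of it (closer to Alpha at 28) go to Alpha, those right go to Beta.
  U at 25 (w=8) → Alpha
  V at 30 (w=8) → Alpha
  S at 40 (w=40) → Beta
  Q at 41 (w=150) → Beta
  X at 42 (w=5) → Beta
  T at 47 (w=9) → Beta
  W at 49 (w=3) → Beta
  R at 51 (w=40) → Beta
  P at 54 (w=80) → Beta
Alpha captures 16; Beta captures 327.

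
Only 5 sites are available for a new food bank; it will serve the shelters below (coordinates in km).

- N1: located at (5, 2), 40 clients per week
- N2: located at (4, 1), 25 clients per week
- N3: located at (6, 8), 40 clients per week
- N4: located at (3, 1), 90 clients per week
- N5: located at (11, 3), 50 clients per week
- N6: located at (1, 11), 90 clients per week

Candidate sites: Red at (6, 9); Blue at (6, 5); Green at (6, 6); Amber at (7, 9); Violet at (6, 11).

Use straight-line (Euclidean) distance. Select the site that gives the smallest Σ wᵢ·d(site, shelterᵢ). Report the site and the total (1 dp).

Total weighted distance at each candidate:
  Red (6, 9): total = 2173.1
  Blue (6, 5): total = 1780.5
  Green (6, 6): total = 1832.3
  Amber (7, 9): total = 2296.1
  Violet (6, 11): total = 2598.5
Minimum is at Blue with total 1780.5 km.

Blue, total 1780.5 km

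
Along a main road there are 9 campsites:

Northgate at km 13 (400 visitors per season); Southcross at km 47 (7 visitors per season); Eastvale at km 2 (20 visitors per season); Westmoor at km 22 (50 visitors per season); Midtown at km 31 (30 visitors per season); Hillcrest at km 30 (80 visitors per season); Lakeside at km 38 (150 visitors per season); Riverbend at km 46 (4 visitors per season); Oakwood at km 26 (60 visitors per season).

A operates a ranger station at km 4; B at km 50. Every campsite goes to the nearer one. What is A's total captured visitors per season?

530

The indifferent point is the midpoint (4+50)/2 = 27; campsites left of it (closer to A at 4) go to A, those right go to B.
  Eastvale at 2 (w=20) → A
  Northgate at 13 (w=400) → A
  Westmoor at 22 (w=50) → A
  Oakwood at 26 (w=60) → A
  Hillcrest at 30 (w=80) → B
  Midtown at 31 (w=30) → B
  Lakeside at 38 (w=150) → B
  Riverbend at 46 (w=4) → B
  Southcross at 47 (w=7) → B
A captures 530; B captures 271.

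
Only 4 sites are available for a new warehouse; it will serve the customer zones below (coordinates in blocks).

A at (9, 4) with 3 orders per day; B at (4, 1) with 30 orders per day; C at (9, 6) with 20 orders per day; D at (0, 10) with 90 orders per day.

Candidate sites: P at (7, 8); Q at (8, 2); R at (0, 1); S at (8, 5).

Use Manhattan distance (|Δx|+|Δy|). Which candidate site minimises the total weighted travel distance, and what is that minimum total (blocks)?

Total weighted distance at each candidate:
  P (7, 8): total = 1208
  Q (8, 2): total = 1699
  R (0, 1): total = 1246
  S (8, 5): total = 1456
Minimum is at P with total 1208 blocks.

P, total 1208 blocks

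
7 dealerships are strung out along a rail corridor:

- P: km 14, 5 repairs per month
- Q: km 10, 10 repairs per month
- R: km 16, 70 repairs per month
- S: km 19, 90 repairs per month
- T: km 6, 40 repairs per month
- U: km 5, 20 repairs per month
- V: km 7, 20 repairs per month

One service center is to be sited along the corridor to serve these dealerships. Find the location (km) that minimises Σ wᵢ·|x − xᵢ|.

x = 16

For a sum of weighted absolute distances on a line, the optimum is the weighted median (not the mean). Total weight W = 255; half-weight = 127.5.
Sort by position and accumulate weight:
  km 5 (U, w=20) → cum 20
  km 6 (T, w=40) → cum 60
  km 7 (V, w=20) → cum 80
  km 10 (Q, w=10) → cum 90
  km 14 (P, w=5) → cum 95
  km 16 (R, w=70) → cum 165  ≥ 127.5 → median here
  km 19 (S, w=90) → cum 255
Optimal location: km 16.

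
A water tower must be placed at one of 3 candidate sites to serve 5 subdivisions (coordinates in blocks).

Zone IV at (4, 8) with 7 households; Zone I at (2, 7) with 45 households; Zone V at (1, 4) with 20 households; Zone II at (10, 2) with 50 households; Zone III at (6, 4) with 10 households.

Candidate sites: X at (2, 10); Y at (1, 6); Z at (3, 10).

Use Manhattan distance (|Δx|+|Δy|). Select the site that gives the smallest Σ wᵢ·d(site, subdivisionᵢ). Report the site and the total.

Total weighted distance at each candidate:
  X (2, 10): total = 1203
  Y (1, 6): total = 885
  Z (3, 10): total = 1201
Minimum is at Y with total 885 blocks.

Y, total 885 blocks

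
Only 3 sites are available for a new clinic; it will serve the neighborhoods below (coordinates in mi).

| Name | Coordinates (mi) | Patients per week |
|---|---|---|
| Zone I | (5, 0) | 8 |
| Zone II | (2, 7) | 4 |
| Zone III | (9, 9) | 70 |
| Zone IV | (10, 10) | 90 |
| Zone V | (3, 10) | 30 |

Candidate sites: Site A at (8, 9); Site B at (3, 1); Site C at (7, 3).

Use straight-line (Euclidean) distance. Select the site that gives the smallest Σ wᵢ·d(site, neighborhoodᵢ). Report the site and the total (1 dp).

Total weighted distance at each candidate:
  Site A (8, 9): total = 525.4
  Site B (3, 1): total = 2038.4
  Site C (7, 3): total = 1424.5
Minimum is at Site A with total 525.4 mi.

Site A, total 525.4 mi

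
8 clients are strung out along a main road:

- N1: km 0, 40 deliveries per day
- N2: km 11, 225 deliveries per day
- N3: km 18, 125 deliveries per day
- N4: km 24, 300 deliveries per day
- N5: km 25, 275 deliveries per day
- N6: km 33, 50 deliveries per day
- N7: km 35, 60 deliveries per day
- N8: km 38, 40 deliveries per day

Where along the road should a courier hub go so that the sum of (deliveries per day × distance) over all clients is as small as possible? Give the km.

x = 24

For a sum of weighted absolute distances on a line, the optimum is the weighted median (not the mean). Total weight W = 1115; half-weight = 557.5.
Sort by position and accumulate weight:
  km 0 (N1, w=40) → cum 40
  km 11 (N2, w=225) → cum 265
  km 18 (N3, w=125) → cum 390
  km 24 (N4, w=300) → cum 690  ≥ 557.5 → median here
  km 25 (N5, w=275) → cum 965
  km 33 (N6, w=50) → cum 1015
  km 35 (N7, w=60) → cum 1075
  km 38 (N8, w=40) → cum 1115
Optimal location: km 24.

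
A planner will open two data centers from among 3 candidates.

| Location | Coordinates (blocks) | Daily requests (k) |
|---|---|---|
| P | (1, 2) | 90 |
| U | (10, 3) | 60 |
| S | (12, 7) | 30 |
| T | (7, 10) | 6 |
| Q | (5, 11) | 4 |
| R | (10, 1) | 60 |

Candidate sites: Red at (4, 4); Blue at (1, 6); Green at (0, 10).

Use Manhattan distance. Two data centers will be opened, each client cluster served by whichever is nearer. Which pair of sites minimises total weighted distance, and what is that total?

Evaluate every pair (each demand assigned to the nearer of the two):
  {Red, Blue}: total = 1736
  {Red, Green}: total = 1806
  {Blue, Green}: total = 2346
Best pair: {Red, Blue} with total 1736.

{Red, Blue}, total 1736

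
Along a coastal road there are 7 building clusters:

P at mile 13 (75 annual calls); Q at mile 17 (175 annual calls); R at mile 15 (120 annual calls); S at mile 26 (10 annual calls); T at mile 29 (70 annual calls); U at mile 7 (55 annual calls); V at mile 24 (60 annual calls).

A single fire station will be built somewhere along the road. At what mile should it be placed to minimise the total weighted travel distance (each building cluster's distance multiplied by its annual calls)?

For a sum of weighted absolute distances on a line, the optimum is the weighted median (not the mean). Total weight W = 565; half-weight = 282.5.
Sort by position and accumulate weight:
  mile 7 (U, w=55) → cum 55
  mile 13 (P, w=75) → cum 130
  mile 15 (R, w=120) → cum 250
  mile 17 (Q, w=175) → cum 425  ≥ 282.5 → median here
  mile 24 (V, w=60) → cum 485
  mile 26 (S, w=10) → cum 495
  mile 29 (T, w=70) → cum 565
Optimal location: mile 17.

x = 17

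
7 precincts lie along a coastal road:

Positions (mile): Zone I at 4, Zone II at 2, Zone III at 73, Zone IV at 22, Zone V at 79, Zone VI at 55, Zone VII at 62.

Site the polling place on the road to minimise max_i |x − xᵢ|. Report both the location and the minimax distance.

The 1-center on a line is the midpoint of the two extreme points: leftmost at 2, rightmost at 79.
Optimal location = (2 + 79)/2 = 40.5; maximum distance = (79 − 2)/2 = 38.5.

location 40.5, max distance 38.5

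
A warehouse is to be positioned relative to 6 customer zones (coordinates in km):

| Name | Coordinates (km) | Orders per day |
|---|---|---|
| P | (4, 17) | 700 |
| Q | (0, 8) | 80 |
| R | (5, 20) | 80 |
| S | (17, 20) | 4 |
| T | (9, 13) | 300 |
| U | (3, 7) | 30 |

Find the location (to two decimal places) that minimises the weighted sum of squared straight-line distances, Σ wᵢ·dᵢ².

The minimiser of Σwᵢ‖p−pᵢ‖² is the weighted centroid p* = (Σwᵢpᵢ)/(Σwᵢ).
Σwᵢ = 1194.
Σwᵢxᵢ = 700·4 + 80·0 + 80·5 + 4·17 + 300·9 + 30·3 = 6058.
Σwᵢyᵢ = 700·17 + 80·8 + 80·20 + 4·20 + 300·13 + 30·7 = 18330.
x* = 6058/1194 = 5.07, y* = 18330/1194 = 15.35.

(5.07, 15.35)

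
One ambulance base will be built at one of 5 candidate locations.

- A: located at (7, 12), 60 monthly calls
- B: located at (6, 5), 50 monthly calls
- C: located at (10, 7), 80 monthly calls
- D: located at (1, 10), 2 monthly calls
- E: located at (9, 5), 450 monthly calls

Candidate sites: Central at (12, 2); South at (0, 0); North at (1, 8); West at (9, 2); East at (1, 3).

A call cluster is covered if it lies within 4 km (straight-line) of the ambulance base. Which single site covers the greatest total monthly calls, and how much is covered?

Coverage radius r = 4 km; a point is covered iff (Δx)²+(Δy)² ≤ 4² = 16.
  Central (12, 2): covers {none} → 0
  South (0, 0): covers {none} → 0
  North (1, 8): covers {D} → 2
  West (9, 2): covers {E} → 450
  East (1, 3): covers {none} → 0
Maximum coverage at West: 450 monthly calls.

West, covering 450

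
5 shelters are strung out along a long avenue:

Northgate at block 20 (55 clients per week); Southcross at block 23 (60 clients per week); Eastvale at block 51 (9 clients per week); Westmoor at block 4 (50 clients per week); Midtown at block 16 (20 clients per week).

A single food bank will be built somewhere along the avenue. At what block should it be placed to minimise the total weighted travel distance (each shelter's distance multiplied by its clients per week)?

x = 20

For a sum of weighted absolute distances on a line, the optimum is the weighted median (not the mean). Total weight W = 194; half-weight = 97.
Sort by position and accumulate weight:
  block 4 (Westmoor, w=50) → cum 50
  block 16 (Midtown, w=20) → cum 70
  block 20 (Northgate, w=55) → cum 125  ≥ 97 → median here
  block 23 (Southcross, w=60) → cum 185
  block 51 (Eastvale, w=9) → cum 194
Optimal location: block 20.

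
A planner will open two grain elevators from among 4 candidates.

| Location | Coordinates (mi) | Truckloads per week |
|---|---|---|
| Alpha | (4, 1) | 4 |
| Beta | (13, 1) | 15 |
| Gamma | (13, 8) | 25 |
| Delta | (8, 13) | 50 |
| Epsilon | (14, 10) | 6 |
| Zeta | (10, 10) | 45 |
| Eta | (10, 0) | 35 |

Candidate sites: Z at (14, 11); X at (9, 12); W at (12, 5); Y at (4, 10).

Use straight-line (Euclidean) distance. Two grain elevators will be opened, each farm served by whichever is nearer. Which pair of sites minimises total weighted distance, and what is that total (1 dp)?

{X, W}, total 568.8

Evaluate every pair (each demand assigned to the nearer of the two):
  {X, W}: total = 568.8
  {Z, X}: total = 865.1
  {Z, W}: total = 872.9
  {W, Y}: total = 889.8
  {X, Y}: total = 964.8
  {Z, Y}: total = 1115.5
Best pair: {X, W} with total 568.8.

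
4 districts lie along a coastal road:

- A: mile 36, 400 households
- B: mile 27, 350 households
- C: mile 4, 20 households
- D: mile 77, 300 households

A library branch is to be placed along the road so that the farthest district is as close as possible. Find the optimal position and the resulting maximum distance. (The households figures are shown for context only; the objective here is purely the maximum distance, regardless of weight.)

The 1-center on a line is the midpoint of the two extreme points: leftmost at 4, rightmost at 77.
Optimal location = (4 + 77)/2 = 40.5; maximum distance = (77 − 4)/2 = 36.5.

location 40.5, max distance 36.5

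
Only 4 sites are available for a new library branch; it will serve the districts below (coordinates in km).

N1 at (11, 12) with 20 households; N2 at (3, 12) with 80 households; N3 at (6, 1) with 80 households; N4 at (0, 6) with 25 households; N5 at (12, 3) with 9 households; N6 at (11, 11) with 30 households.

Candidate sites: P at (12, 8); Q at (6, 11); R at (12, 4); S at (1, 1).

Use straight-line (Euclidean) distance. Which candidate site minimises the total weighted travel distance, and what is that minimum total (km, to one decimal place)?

Total weighted distance at each candidate:
  P (12, 8): total = 2051.9
  Q (6, 11): total = 1590.2
  R (12, 4): total = 2186.5
  S (1, 1): total = 2244.1
Minimum is at Q with total 1590.2 km.

Q, total 1590.2 km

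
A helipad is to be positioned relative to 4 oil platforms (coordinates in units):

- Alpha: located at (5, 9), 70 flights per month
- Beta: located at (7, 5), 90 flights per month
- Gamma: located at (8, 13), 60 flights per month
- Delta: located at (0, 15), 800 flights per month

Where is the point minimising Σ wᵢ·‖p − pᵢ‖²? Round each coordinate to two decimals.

(1.43, 13.59)

The minimiser of Σwᵢ‖p−pᵢ‖² is the weighted centroid p* = (Σwᵢpᵢ)/(Σwᵢ).
Σwᵢ = 1020.
Σwᵢxᵢ = 70·5 + 90·7 + 60·8 + 800·0 = 1460.
Σwᵢyᵢ = 70·9 + 90·5 + 60·13 + 800·15 = 13860.
x* = 1460/1020 = 1.43, y* = 13860/1020 = 13.59.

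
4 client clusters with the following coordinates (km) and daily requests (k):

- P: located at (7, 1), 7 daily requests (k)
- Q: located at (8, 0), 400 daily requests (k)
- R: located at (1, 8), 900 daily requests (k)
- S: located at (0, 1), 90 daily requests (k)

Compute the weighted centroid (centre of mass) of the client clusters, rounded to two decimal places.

(2.97, 5.22)

The minimiser of Σwᵢ‖p−pᵢ‖² is the weighted centroid p* = (Σwᵢpᵢ)/(Σwᵢ).
Σwᵢ = 1397.
Σwᵢxᵢ = 7·7 + 400·8 + 900·1 + 90·0 = 4149.
Σwᵢyᵢ = 7·1 + 400·0 + 900·8 + 90·1 = 7297.
x* = 4149/1397 = 2.97, y* = 7297/1397 = 5.22.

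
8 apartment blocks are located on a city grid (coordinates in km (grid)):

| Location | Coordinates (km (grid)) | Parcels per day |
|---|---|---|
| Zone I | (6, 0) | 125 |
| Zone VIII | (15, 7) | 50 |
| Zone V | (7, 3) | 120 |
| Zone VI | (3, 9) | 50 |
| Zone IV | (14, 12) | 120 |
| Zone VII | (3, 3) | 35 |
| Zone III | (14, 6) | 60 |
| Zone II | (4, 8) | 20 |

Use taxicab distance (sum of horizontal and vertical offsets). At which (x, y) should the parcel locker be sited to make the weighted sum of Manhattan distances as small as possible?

Manhattan distance separates: Σwᵢ(|x−xᵢ|+|y−yᵢ|) = Σwᵢ|x−xᵢ| + Σwᵢ|y−yᵢ|, so x and y are optimised independently as 1-D weighted medians.
Total weight W = 580; half = 290.
x-coordinate, sorted with cumulative weight:
  x=3 (Zone VI, w=50) cum 50
  x=3 (Zone VII, w=35) cum 85
  x=4 (Zone II, w=20) cum 105
  x=6 (Zone I, w=125) cum 230
  x=7 (Zone V, w=120) cum 350  ← median
  x=14 (Zone IV, w=120) cum 470
  x=14 (Zone III, w=60) cum 530
  x=15 (Zone VIII, w=50) cum 580
⇒ x* = 7
y-coordinate, sorted with cumulative weight:
  y=0 (Zone I, w=125) cum 125
  y=3 (Zone V, w=120) cum 245
  y=3 (Zone VII, w=35) cum 280
  y=6 (Zone III, w=60) cum 340  ← median
  y=7 (Zone VIII, w=50) cum 390
  y=8 (Zone II, w=20) cum 410
  y=9 (Zone VI, w=50) cum 460
  y=12 (Zone IV, w=120) cum 580
⇒ y* = 6

(7, 6)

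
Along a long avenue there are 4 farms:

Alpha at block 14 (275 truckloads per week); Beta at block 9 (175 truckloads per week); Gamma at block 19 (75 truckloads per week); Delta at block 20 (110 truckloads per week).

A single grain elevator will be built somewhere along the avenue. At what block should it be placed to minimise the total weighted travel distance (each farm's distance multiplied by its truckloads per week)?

x = 14

For a sum of weighted absolute distances on a line, the optimum is the weighted median (not the mean). Total weight W = 635; half-weight = 317.5.
Sort by position and accumulate weight:
  block 9 (Beta, w=175) → cum 175
  block 14 (Alpha, w=275) → cum 450  ≥ 317.5 → median here
  block 19 (Gamma, w=75) → cum 525
  block 20 (Delta, w=110) → cum 635
Optimal location: block 14.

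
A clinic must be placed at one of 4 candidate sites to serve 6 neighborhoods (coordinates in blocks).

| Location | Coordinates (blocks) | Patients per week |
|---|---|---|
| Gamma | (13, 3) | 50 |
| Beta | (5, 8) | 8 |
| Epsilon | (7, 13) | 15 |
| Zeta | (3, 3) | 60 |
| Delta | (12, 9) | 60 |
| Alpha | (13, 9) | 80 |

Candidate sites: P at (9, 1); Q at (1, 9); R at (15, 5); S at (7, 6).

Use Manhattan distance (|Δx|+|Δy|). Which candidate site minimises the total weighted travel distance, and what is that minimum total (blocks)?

S, total 2207 blocks

Total weighted distance at each candidate:
  P (9, 1): total = 2698
  Q (1, 9): total = 3190
  R (15, 5): total = 2284
  S (7, 6): total = 2207
Minimum is at S with total 2207 blocks.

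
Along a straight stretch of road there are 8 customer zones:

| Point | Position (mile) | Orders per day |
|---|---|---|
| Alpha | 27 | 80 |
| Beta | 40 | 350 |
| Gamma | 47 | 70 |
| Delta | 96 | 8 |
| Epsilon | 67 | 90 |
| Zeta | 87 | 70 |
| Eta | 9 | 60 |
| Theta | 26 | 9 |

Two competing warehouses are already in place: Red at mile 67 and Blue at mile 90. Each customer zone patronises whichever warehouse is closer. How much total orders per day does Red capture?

The indifferent point is the midpoint (67+90)/2 = 78.5; customer zones left of it (closer to Red at 67) go to Red, those right go to Blue.
  Eta at 9 (w=60) → Red
  Theta at 26 (w=9) → Red
  Alpha at 27 (w=80) → Red
  Beta at 40 (w=350) → Red
  Gamma at 47 (w=70) → Red
  Epsilon at 67 (w=90) → Red
  Zeta at 87 (w=70) → Blue
  Delta at 96 (w=8) → Blue
Red captures 659; Blue captures 78.

659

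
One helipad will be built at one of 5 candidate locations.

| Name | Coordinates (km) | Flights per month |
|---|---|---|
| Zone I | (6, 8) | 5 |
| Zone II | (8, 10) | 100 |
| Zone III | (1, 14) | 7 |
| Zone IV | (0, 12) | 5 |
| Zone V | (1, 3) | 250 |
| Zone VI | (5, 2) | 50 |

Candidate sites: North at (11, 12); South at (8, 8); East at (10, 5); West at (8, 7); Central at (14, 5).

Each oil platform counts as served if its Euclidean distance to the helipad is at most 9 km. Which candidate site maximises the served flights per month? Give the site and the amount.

South, covering 410

Coverage radius r = 9 km; a point is covered iff (Δx)²+(Δy)² ≤ 9² = 81.
  North (11, 12): covers {Zone I, Zone II} → 105
  South (8, 8): covers {Zone I, Zone II, Zone IV, Zone V, Zone VI} → 410
  East (10, 5): covers {Zone I, Zone II, Zone VI} → 155
  West (8, 7): covers {Zone I, Zone II, Zone V, Zone VI} → 405
  Central (14, 5): covers {Zone I, Zone II} → 105
Maximum coverage at South: 410 flights per month.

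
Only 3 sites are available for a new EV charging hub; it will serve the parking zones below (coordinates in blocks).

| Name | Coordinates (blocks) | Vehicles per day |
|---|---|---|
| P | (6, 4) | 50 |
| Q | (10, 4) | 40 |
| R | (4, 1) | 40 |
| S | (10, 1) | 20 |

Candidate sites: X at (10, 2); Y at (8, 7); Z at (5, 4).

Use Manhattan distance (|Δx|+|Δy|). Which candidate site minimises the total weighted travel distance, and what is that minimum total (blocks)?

Total weighted distance at each candidate:
  X (10, 2): total = 680
  Y (8, 7): total = 1010
  Z (5, 4): total = 570
Minimum is at Z with total 570 blocks.

Z, total 570 blocks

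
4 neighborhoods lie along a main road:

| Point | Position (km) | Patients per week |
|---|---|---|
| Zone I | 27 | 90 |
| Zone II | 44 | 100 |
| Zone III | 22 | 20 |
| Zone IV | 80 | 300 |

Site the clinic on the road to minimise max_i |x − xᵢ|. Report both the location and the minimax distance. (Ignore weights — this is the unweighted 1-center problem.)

The 1-center on a line is the midpoint of the two extreme points: leftmost at 22, rightmost at 80.
Optimal location = (22 + 80)/2 = 51; maximum distance = (80 − 22)/2 = 29.

location 51, max distance 29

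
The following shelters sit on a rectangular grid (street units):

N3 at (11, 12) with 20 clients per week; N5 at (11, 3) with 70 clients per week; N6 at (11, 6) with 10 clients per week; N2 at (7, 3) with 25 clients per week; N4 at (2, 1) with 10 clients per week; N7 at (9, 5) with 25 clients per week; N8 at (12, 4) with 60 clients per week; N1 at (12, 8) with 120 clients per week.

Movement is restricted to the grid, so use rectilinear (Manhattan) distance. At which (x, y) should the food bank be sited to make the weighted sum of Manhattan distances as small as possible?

Manhattan distance separates: Σwᵢ(|x−xᵢ|+|y−yᵢ|) = Σwᵢ|x−xᵢ| + Σwᵢ|y−yᵢ|, so x and y are optimised independently as 1-D weighted medians.
Total weight W = 340; half = 170.
x-coordinate, sorted with cumulative weight:
  x=2 (N4, w=10) cum 10
  x=7 (N2, w=25) cum 35
  x=9 (N7, w=25) cum 60
  x=11 (N3, w=20) cum 80
  x=11 (N5, w=70) cum 150
  x=11 (N6, w=10) cum 160
  x=12 (N8, w=60) cum 220  ← median
  x=12 (N1, w=120) cum 340
⇒ x* = 12
y-coordinate, sorted with cumulative weight:
  y=1 (N4, w=10) cum 10
  y=3 (N5, w=70) cum 80
  y=3 (N2, w=25) cum 105
  y=4 (N8, w=60) cum 165
  y=5 (N7, w=25) cum 190  ← median
  y=6 (N6, w=10) cum 200
  y=8 (N1, w=120) cum 320
  y=12 (N3, w=20) cum 340
⇒ y* = 5

(12, 5)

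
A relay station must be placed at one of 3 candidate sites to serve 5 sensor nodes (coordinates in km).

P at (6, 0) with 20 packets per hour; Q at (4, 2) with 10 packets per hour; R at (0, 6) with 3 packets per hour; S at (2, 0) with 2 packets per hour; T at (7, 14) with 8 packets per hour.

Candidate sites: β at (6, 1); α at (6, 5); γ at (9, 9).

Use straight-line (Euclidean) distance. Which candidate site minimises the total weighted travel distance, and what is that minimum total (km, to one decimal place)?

β, total 178.3 km

Total weighted distance at each candidate:
  β (6, 1): total = 178.3
  α (6, 5): total = 239.6
  γ (9, 9): total = 370.1
Minimum is at β with total 178.3 km.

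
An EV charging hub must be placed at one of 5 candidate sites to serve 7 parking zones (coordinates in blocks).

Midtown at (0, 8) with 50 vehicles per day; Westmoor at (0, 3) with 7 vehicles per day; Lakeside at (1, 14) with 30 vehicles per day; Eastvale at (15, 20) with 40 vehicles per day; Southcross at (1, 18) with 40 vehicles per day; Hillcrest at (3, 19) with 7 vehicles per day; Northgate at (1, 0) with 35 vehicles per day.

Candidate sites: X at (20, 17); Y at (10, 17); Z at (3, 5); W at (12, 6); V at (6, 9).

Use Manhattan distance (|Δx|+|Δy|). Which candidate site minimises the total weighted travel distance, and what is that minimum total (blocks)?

Total weighted distance at each candidate:
  X (20, 17): total = 4861
  Y (10, 17): total = 3171
  Z (3, 5): total = 2688
  W (12, 6): total = 3724
  V (6, 9): total = 2675
Minimum is at V with total 2675 blocks.

V, total 2675 blocks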